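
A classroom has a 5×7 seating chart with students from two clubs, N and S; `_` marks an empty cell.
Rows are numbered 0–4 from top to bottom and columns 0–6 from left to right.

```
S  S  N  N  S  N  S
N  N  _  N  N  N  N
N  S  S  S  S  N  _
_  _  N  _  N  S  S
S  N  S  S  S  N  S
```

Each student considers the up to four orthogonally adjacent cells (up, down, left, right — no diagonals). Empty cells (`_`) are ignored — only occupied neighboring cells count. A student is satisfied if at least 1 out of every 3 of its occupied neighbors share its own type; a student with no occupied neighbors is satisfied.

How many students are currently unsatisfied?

9

(0,0)S 1/2 ok
(0,1)S 1/3 ok
(0,2)N 1/2 ok
(0,3)N 2/3 ok
(0,4)S 0/3 unhappy
(0,5)N 1/3 ok
(0,6)S 0/2 unhappy
(1,0)N 2/3 ok
(1,1)N 1/3 ok
(1,3)N 2/3 ok
(1,4)N 2/4 ok
(1,5)N 4/4 ok
(1,6)N 1/2 ok
(2,0)N 1/2 ok
(2,1)S 1/3 ok
(2,2)S 2/3 ok
(2,3)S 2/3 ok
(2,4)S 1/4 unhappy
(2,5)N 1/3 ok
(3,2)N 0/2 unhappy
(3,4)N 0/3 unhappy
(3,5)S 1/4 unhappy
(3,6)S 2/2 ok
(4,0)S 0/1 unhappy
(4,1)N 0/2 unhappy
(4,2)S 1/3 ok
(4,3)S 2/2 ok
(4,4)S 1/3 ok
(4,5)N 0/3 unhappy
(4,6)S 1/2 ok
Unsatisfied: (0,4), (0,6), (2,4), (3,2), (3,4), (3,5), (4,0), (4,1), (4,5) — 9 in total.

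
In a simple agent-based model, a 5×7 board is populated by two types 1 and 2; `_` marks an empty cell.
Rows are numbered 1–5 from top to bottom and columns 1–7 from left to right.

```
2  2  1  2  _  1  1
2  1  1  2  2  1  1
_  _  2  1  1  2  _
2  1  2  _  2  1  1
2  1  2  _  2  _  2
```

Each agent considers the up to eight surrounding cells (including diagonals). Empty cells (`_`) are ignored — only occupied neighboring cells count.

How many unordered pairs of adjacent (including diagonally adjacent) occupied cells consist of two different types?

Scan each occupied cell's neighbors to the right and below (and the two forward diagonals) so each pair is counted once.
Row 1: 2(1,1)–2(1,2)= 2(1,1)–2(2,1)= 2(1,1)–1(2,2)≠ 2(1,2)–1(1,3)≠ 2(1,2)–1(2,2)≠ 2(1,2)–1(2,3)≠ 2(1,2)–2(2,1)= 1(1,3)–2(1,4)≠ 1(1,3)–1(2,3)= 1(1,3)–2(2,4)≠ 1(1,3)–1(2,2)= 2(1,4)–2(2,4)= 2(1,4)–2(2,5)= 2(1,4)–1(2,3)≠ 1(1,6)–1(1,7)= 1(1,6)–1(2,6)= 1(1,6)–1(2,7)= 1(1,6)–2(2,5)≠ 1(1,7)–1(2,7)= 1(1,7)–1(2,6)=  → 8/20 unlike.
Row 2: 2(2,1)–1(2,2)≠ 1(2,2)–1(2,3)= 1(2,2)–2(3,3)≠ 1(2,3)–2(2,4)≠ 1(2,3)–2(3,3)≠ 1(2,3)–1(3,4)= 2(2,4)–2(2,5)= 2(2,4)–1(3,4)≠ 2(2,4)–1(3,5)≠ 2(2,4)–2(3,3)= 2(2,5)–1(2,6)≠ 2(2,5)–1(3,5)≠ 2(2,5)–2(3,6)= 2(2,5)–1(3,4)≠ 1(2,6)–1(2,7)= 1(2,6)–2(3,6)≠ 1(2,6)–1(3,5)= 1(2,7)–2(3,6)≠  → 11/18 unlike.
Row 3: 2(3,3)–1(3,4)≠ 2(3,3)–2(4,3)= 2(3,3)–1(4,2)≠ 1(3,4)–1(3,5)= 1(3,4)–2(4,5)≠ 1(3,4)–2(4,3)≠ 1(3,5)–2(3,6)≠ 1(3,5)–2(4,5)≠ 1(3,5)–1(4,6)= 2(3,6)–1(4,6)≠ 2(3,6)–1(4,7)≠ 2(3,6)–2(4,5)=  → 8/12 unlike.
Row 4: 2(4,1)–1(4,2)≠ 2(4,1)–2(5,1)= 2(4,1)–1(5,2)≠ 1(4,2)–2(4,3)≠ 1(4,2)–1(5,2)= 1(4,2)–2(5,3)≠ 1(4,2)–2(5,1)≠ 2(4,3)–2(5,3)= 2(4,3)–1(5,2)≠ 2(4,5)–1(4,6)≠ 2(4,5)–2(5,5)= 1(4,6)–1(4,7)= 1(4,6)–2(5,7)≠ 1(4,6)–2(5,5)≠ 1(4,7)–2(5,7)≠  → 10/15 unlike.
Row 5: 2(5,1)–1(5,2)≠ 1(5,2)–2(5,3)≠  → 2/2 unlike.
Total adjacent occupied pairs: 67; unlike-type pairs: 39.

39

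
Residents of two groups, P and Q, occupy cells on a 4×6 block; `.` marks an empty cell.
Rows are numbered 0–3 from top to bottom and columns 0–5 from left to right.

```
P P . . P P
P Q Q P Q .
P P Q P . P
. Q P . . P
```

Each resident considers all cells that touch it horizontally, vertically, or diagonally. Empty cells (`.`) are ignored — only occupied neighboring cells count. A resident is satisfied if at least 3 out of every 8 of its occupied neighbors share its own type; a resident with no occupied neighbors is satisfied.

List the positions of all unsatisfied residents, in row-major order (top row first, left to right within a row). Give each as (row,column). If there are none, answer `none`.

(1,1), (1,2), (1,4), (3,1)

(0,0)P 2/3 satisfied
(0,1)P 2/4 satisfied
(0,4)P 2/3 satisfied
(0,5)P 1/2 satisfied
(1,0)P 4/5 satisfied
(1,1)Q 2/7 not
(1,2)Q 2/6 not
(1,3)P 2/5 satisfied
(1,4)Q 0/5 not
(2,0)P 2/4 satisfied
(2,1)P 3/7 satisfied
(2,2)Q 3/7 satisfied
(2,3)P 2/5 satisfied
(2,5)P 1/2 satisfied
(3,1)Q 1/4 not
(3,2)P 2/4 satisfied
(3,5)P 1/1 satisfied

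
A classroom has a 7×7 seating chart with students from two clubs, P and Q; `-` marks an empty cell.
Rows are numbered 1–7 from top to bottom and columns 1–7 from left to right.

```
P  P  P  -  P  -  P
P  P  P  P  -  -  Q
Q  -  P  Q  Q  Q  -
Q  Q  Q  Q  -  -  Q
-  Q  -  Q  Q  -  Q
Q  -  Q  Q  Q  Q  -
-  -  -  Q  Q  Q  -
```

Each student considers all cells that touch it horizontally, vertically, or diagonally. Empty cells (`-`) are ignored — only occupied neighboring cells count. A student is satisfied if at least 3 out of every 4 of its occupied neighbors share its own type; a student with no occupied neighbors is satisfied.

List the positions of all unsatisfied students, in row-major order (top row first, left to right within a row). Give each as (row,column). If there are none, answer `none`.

(1,7), (2,4), (2,7), (3,1), (3,3), (3,4)

Row 1: (1,1)P 3/3 ✓ · (1,2)P 5/5 ✓ · (1,3)P 4/4 ✓ · (1,5)P 1/1 ✓ · (1,7)P 0/1 ✗
Row 2: (2,1)P 3/4 ✓ · (2,2)P 6/7 ✓ · (2,3)P 5/6 ✓ · (2,4)P 4/6 ✗ · (2,7)Q 1/2 ✗
Row 3: (3,1)Q 2/4 ✗ · (3,3)P 3/7 ✗ · (3,4)Q 3/6 ✗ · (3,5)Q 3/4 ✓ · (3,6)Q 3/3 ✓
Row 4: (4,1)Q 3/3 ✓ · (4,2)Q 4/5 ✓ · (4,3)Q 5/6 ✓ · (4,4)Q 5/6 ✓ · (4,7)Q 2/2 ✓
Row 5: (5,2)Q 5/5 ✓ · (5,4)Q 6/6 ✓ · (5,5)Q 5/5 ✓ · (5,7)Q 2/2 ✓
Row 6: (6,1)Q 1/1 ✓ · (6,3)Q 4/4 ✓ · (6,4)Q 6/6 ✓ · (6,5)Q 7/7 ✓ · (6,6)Q 5/5 ✓
Row 7: (7,4)Q 4/4 ✓ · (7,5)Q 5/5 ✓ · (7,6)Q 3/3 ✓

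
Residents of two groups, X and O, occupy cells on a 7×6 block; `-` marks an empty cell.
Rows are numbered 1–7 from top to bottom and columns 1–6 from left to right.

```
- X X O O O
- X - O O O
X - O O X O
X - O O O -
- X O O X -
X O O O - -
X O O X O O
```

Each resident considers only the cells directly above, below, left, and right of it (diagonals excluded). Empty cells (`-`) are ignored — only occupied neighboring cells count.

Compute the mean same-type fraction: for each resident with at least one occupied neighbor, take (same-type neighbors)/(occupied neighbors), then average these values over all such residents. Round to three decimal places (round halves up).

(1,2)X 2/2
(1,3)X 1/2
(1,4)O 2/3
(1,5)O 3/3
(1,6)O 2/2
(2,2)X 1/1
(2,4)O 3/3
(2,5)O 3/4
(2,6)O 3/3
(3,1)X 1/1
(3,3)O 2/2
(3,4)O 3/4
(3,5)X 0/4
(3,6)O 1/2
(4,1)X 1/1
(4,3)O 3/3
(4,4)O 4/4
(4,5)O 1/3
(5,2)X 0/2
(5,3)O 3/4
(5,4)O 3/4
(5,5)X 0/2
(6,1)X 1/2
(6,2)O 2/4
(6,3)O 4/4
(6,4)O 2/3
(7,1)X 1/2
(7,2)O 2/3
(7,3)O 2/3
(7,4)X 0/3
(7,5)O 1/2
(7,6)O 1/1
Sum over 32 residents: 2/2 + 1/2 + 2/3 + 3/3 + 2/2 + 1/1 + 3/3 + 3/4 + 3/3 + 1/1 + 2/2 + 3/4 + 0/4 + 1/2 + 1/1 + 3/3 + 4/4 + 1/3 + 0/2 + 3/4 + 3/4 + 0/2 + 1/2 + 2/4 + 4/4 + 2/3 + 1/2 + 2/3 + 2/3 + 0/3 + 1/2 + 1/1 = 22; mean = 22 ÷ 32 = 11/16 = 0.6875 → 0.688.

0.688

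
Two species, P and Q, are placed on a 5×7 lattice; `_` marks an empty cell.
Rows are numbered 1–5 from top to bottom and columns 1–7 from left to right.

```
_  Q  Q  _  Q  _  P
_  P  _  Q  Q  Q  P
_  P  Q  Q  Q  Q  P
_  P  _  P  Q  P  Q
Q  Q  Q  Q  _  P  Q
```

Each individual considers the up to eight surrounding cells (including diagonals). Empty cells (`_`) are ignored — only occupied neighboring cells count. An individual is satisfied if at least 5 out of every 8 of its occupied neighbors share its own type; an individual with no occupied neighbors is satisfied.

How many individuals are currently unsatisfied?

16

Row 1: (1,2)Q 1/2 ✗ · (1,3)Q 2/3 ✓ · (1,5)Q 3/3 ✓ · (1,7)P 1/2 ✗
Row 2: (2,2)P 1/4 ✗ · (2,4)Q 6/6 ✓ · (2,5)Q 6/6 ✓ · (2,6)Q 4/7 ✗ · (2,7)P 2/4 ✗
Row 3: (3,2)P 2/3 ✓ · (3,3)Q 2/6 ✗ · (3,4)Q 5/6 ✓ · (3,5)Q 6/8 ✓ · (3,6)Q 5/8 ✓ · (3,7)P 2/5 ✗
Row 4: (4,2)P 1/5 ✗ · (4,4)P 0/6 ✗ · (4,5)Q 4/7 ✗ · (4,6)P 2/7 ✗ · (4,7)Q 2/5 ✗
Row 5: (5,1)Q 1/2 ✗ · (5,2)Q 2/3 ✓ · (5,3)Q 2/4 ✗ · (5,4)Q 2/3 ✓ · (5,6)P 1/4 ✗ · (5,7)Q 1/3 ✗
Unsatisfied: (1,2), (1,7), (2,2), (2,6), (2,7), (3,3), (3,7), (4,2), (4,4), (4,5), (4,6), (4,7), (5,1), (5,3), (5,6), (5,7) — 16 in total.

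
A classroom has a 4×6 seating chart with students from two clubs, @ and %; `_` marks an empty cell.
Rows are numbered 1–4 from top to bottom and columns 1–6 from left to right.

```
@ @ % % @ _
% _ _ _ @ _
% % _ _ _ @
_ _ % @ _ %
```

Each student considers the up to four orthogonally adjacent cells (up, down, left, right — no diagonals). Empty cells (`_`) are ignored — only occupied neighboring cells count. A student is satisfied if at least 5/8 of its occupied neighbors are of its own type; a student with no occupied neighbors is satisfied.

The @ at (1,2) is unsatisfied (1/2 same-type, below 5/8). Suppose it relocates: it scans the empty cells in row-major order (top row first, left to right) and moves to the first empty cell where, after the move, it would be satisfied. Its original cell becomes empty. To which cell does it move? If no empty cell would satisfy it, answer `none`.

Vacating (1,2). Empty cells in order:
  (1,6): 1/1 same-type → satisfied — stop here.

(1,6)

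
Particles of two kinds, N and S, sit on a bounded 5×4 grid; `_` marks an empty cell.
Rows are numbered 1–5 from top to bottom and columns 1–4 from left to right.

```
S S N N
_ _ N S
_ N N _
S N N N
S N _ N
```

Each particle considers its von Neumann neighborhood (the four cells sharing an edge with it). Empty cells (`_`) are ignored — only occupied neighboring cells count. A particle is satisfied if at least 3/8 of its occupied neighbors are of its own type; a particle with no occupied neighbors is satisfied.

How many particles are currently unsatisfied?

1

Row 1: (1,1)S 1/1 ✓ · (1,2)S 1/2 ✓ · (1,3)N 2/3 ✓ · (1,4)N 1/2 ✓
Row 2: (2,3)N 2/3 ✓ · (2,4)S 0/2 ✗
Row 3: (3,2)N 2/2 ✓ · (3,3)N 3/3 ✓
Row 4: (4,1)S 1/2 ✓ · (4,2)N 3/4 ✓ · (4,3)N 3/3 ✓ · (4,4)N 2/2 ✓
Row 5: (5,1)S 1/2 ✓ · (5,2)N 1/2 ✓ · (5,4)N 1/1 ✓
Unsatisfied: (2,4) — 1 in total.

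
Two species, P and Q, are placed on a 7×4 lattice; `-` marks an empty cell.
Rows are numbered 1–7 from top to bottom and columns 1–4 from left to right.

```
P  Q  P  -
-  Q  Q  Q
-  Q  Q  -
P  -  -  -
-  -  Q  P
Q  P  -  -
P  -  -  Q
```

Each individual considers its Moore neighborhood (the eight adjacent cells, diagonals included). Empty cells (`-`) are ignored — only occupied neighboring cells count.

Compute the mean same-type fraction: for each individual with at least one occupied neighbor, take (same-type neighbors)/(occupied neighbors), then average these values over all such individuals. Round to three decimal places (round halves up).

0.375

Row 1: (1,1)P 0/2 · (1,2)Q 2/4 · (1,3)P 0/4
Row 2: (2,2)Q 4/6 · (2,3)Q 5/6 · (2,4)Q 2/3
Row 3: (3,2)Q 3/4 · (3,3)Q 4/4
Row 4: (4,1)P 0/1
Row 5: (5,3)Q 0/2 · (5,4)P 0/1
Row 6: (6,1)Q 0/2 · (6,2)P 1/3
Row 7: (7,1)P 1/2 · (7,4)Q — no occupied neighbors
Sum over 14 individuals: 0/2 + 2/4 + 0/4 + 4/6 + 5/6 + 2/3 + 3/4 + 4/4 + 0/1 + 0/2 + 0/1 + 0/2 + 1/3 + 1/2 = 21/4; mean = 21/4 ÷ 14 = 3/8 = 0.375 → 0.375.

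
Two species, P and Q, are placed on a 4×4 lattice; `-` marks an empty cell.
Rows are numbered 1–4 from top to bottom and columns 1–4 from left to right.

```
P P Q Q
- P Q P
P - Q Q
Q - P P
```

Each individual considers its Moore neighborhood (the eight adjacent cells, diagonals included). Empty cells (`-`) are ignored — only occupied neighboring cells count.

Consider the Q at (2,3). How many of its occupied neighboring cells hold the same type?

4

Occupied neighbors of (2,3): (1,2)=P, (1,3)=Q, (1,4)=Q, (2,2)=P, (2,4)=P, (3,3)=Q, (3,4)=Q.
Same type (Q): 4 of 7.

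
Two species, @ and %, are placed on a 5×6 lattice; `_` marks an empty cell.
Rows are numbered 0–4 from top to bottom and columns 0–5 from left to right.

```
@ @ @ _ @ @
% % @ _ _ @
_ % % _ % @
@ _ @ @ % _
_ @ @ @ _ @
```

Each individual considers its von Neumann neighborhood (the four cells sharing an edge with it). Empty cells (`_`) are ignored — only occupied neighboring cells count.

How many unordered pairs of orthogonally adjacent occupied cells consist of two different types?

7

Scan each occupied cell's neighbors to the right and below so each pair is counted once.
Row 0: @(0,0)–@(0,1)= @(0,0)–%(1,0)≠ @(0,1)–@(0,2)= @(0,1)–%(1,1)≠ @(0,2)–@(1,2)= @(0,4)–@(0,5)= @(0,5)–@(1,5)=  → 2/7 unlike.
Row 1: %(1,0)–%(1,1)= %(1,1)–@(1,2)≠ %(1,1)–%(2,1)= @(1,2)–%(2,2)≠ @(1,5)–@(2,5)=  → 2/5 unlike.
Row 2: %(2,1)–%(2,2)= %(2,2)–@(3,2)≠ %(2,4)–@(2,5)≠ %(2,4)–%(3,4)=  → 2/4 unlike.
Row 3: @(3,2)–@(3,3)= @(3,2)–@(4,2)= @(3,3)–%(3,4)≠ @(3,3)–@(4,3)=  → 1/4 unlike.
Row 4: @(4,1)–@(4,2)= @(4,2)–@(4,3)=  → 0/2 unlike.
Total adjacent occupied pairs: 22; unlike-type pairs: 7.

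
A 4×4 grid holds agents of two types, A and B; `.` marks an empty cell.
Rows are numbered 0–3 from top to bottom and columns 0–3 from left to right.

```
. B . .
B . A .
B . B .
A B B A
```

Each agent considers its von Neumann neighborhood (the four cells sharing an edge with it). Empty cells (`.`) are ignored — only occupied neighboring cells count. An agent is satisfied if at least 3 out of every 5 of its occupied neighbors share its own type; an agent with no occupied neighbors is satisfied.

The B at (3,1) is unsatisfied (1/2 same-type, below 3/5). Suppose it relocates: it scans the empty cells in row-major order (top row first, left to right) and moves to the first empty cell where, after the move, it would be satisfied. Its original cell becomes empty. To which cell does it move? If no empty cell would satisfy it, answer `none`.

(0,0)

Vacating (3,1). Empty cells in order:
  (0,0): 2/2 same-type → satisfied — stop here.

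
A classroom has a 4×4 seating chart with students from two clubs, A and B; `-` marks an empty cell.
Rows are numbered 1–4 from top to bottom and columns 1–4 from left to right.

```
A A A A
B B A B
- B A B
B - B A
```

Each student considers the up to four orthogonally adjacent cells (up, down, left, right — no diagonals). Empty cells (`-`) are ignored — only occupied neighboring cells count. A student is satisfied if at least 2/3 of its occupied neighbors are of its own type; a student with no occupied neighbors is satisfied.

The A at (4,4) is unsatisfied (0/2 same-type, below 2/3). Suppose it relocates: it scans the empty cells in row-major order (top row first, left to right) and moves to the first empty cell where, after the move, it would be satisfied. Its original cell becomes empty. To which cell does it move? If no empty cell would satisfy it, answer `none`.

Vacating (4,4). Empty cells in order:
  (3,1): 0/3 same-type → still unsatisfied.
  (4,2): 0/3 same-type → still unsatisfied.

none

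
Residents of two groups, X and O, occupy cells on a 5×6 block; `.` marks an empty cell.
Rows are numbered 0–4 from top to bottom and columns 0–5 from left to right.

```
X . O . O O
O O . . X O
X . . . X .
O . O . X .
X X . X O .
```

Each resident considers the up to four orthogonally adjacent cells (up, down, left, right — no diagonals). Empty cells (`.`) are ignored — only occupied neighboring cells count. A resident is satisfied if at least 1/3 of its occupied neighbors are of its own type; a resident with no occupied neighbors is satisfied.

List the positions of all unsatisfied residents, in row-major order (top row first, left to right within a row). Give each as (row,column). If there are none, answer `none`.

(0,0), (2,0), (3,0), (4,3), (4,4)

(0,0)X 0/1 not
(0,2)O 0/0 satisfied
(0,4)O 1/2 satisfied
(0,5)O 2/2 satisfied
(1,0)O 1/3 satisfied
(1,1)O 1/1 satisfied
(1,4)X 1/3 satisfied
(1,5)O 1/2 satisfied
(2,0)X 0/2 not
(2,4)X 2/2 satisfied
(3,0)O 0/2 not
(3,2)O 0/0 satisfied
(3,4)X 1/2 satisfied
(4,0)X 1/2 satisfied
(4,1)X 1/1 satisfied
(4,3)X 0/1 not
(4,4)O 0/2 not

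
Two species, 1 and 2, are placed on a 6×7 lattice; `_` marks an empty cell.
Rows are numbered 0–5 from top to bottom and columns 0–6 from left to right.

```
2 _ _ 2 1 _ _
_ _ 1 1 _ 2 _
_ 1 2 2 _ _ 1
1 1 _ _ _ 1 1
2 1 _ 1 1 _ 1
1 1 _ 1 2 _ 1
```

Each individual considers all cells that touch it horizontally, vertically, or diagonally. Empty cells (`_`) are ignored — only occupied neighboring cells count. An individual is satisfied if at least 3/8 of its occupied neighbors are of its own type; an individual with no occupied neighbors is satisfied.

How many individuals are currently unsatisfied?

(0,0)2 0/0 ✓
(0,3)2 0/3 ✗
(0,4)1 1/3 ✗
(1,2)1 2/5 ✓
(1,3)1 2/5 ✓
(1,5)2 0/2 ✗
(2,1)1 3/4 ✓
(2,2)2 1/5 ✗
(2,3)2 1/3 ✗
(2,6)1 2/3 ✓
(3,0)1 3/4 ✓
(3,1)1 3/5 ✓
(3,5)1 4/4 ✓
(3,6)1 3/3 ✓
(4,0)2 0/5 ✗
(4,1)1 4/5 ✓
(4,3)1 2/3 ✓
(4,4)1 3/4 ✓
(4,6)1 3/3 ✓
(5,0)1 2/3 ✓
(5,1)1 2/3 ✓
(5,3)1 2/3 ✓
(5,4)2 0/3 ✗
(5,6)1 1/1 ✓
Unsatisfied: (0,3), (0,4), (1,5), (2,2), (2,3), (4,0), (5,4) — 7 in total.

7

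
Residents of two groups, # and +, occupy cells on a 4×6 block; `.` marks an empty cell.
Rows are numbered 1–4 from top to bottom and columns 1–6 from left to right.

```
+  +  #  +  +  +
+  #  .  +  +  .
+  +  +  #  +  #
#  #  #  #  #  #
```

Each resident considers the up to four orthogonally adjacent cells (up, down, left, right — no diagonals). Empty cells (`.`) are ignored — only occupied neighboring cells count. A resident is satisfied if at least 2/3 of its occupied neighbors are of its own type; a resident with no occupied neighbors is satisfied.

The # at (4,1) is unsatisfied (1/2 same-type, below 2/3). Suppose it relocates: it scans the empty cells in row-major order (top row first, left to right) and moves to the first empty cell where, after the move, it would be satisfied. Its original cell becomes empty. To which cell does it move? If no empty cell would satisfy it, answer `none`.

none

Vacating (4,1). Empty cells in order:
  (2,3): 2/4 same-type → still unsatisfied.
  (2,6): 1/3 same-type → still unsatisfied.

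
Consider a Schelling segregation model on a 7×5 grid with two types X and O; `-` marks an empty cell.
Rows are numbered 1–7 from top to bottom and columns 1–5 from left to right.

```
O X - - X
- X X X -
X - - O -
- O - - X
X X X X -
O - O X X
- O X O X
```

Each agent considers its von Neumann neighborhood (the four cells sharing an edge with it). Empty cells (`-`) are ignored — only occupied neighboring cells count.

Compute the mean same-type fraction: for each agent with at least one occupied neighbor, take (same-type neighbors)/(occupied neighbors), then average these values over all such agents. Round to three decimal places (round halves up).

(1,1)O 0/1
(1,2)X 1/2
(1,5)X — no occupied neighbors
(2,2)X 2/2
(2,3)X 2/2
(2,4)X 1/2
(3,1)X — no occupied neighbors
(3,4)O 0/1
(4,2)O 0/1
(4,5)X — no occupied neighbors
(5,1)X 1/2
(5,2)X 2/3
(5,3)X 2/3
(5,4)X 2/2
(6,1)O 0/1
(6,3)O 0/3
(6,4)X 2/4
(6,5)X 2/2
(7,2)O 0/1
(7,3)X 0/3
(7,4)O 0/3
(7,5)X 1/2
Sum over 19 agents: 0/1 + 1/2 + 2/2 + 2/2 + 1/2 + 0/1 + 0/1 + 1/2 + 2/3 + 2/3 + 2/2 + 0/1 + 0/3 + 2/4 + 2/2 + 0/1 + 0/3 + 0/3 + 1/2 = 47/6; mean = 47/6 ÷ 19 = 47/114 = 0.412280… → 0.412.

0.412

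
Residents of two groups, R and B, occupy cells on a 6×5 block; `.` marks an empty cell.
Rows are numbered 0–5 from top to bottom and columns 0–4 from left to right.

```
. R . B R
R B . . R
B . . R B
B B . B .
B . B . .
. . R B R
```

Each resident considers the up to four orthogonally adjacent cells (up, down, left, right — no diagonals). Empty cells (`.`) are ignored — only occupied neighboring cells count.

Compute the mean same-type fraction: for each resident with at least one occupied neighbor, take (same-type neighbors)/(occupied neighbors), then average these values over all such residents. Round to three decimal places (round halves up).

0.265

(0,1)R 0/1
(0,3)B 0/1
(0,4)R 1/2
(1,0)R 0/2
(1,1)B 0/2
(1,4)R 1/2
(2,0)B 1/2
(2,3)R 0/2
(2,4)B 0/2
(3,0)B 3/3
(3,1)B 1/1
(3,3)B 0/1
(4,0)B 1/1
(4,2)B 0/1
(5,2)R 0/2
(5,3)B 0/2
(5,4)R 0/1
Sum over 17 residents: 0/1 + 0/1 + 1/2 + 0/2 + 0/2 + 1/2 + 1/2 + 0/2 + 0/2 + 3/3 + 1/1 + 0/1 + 1/1 + 0/1 + 0/2 + 0/2 + 0/1 = 9/2; mean = 9/2 ÷ 17 = 9/34 = 0.264705… → 0.265.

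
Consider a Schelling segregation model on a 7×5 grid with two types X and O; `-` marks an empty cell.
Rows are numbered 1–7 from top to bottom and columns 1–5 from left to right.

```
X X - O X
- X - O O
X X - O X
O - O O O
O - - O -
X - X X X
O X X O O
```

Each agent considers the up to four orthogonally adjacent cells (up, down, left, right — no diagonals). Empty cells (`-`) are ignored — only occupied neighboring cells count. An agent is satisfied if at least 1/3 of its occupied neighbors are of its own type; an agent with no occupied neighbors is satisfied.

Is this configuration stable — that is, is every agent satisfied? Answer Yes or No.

Row 1: (1,1)X 1/1 satisfied · (1,2)X 2/2 satisfied · (1,4)O 1/2 satisfied · (1,5)X 0/2 not
Row 2: (2,2)X 2/2 satisfied · (2,4)O 3/3 satisfied · (2,5)O 1/3 satisfied
Row 3: (3,1)X 1/2 satisfied · (3,2)X 2/2 satisfied · (3,4)O 2/3 satisfied · (3,5)X 0/3 not
Row 4: (4,1)O 1/2 satisfied · (4,3)O 1/1 satisfied · (4,4)O 4/4 satisfied · (4,5)O 1/2 satisfied
Row 5: (5,1)O 1/2 satisfied · (5,4)O 1/2 satisfied
Row 6: (6,1)X 0/2 not · (6,3)X 2/2 satisfied · (6,4)X 2/4 satisfied · (6,5)X 1/2 satisfied
Row 7: (7,1)O 0/2 not · (7,2)X 1/2 satisfied · (7,3)X 2/3 satisfied · (7,4)O 1/3 satisfied · (7,5)O 1/2 satisfied
For instance (1,5) has only 0/2 same-type neighbors, below 1/3.

No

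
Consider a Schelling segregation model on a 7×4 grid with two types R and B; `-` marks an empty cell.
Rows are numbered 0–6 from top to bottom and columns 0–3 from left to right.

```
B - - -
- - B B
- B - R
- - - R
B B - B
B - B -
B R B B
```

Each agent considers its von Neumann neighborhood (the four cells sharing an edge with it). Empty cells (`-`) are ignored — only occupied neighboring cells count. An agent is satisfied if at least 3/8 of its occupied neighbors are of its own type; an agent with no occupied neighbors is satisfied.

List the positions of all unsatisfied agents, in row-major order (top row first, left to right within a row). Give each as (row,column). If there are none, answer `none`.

Row 0: (0,0)B 0/0 satisfied
Row 1: (1,2)B 1/1 satisfied · (1,3)B 1/2 satisfied
Row 2: (2,1)B 0/0 satisfied · (2,3)R 1/2 satisfied
Row 3: (3,3)R 1/2 satisfied
Row 4: (4,0)B 2/2 satisfied · (4,1)B 1/1 satisfied · (4,3)B 0/1 not
Row 5: (5,0)B 2/2 satisfied · (5,2)B 1/1 satisfied
Row 6: (6,0)B 1/2 satisfied · (6,1)R 0/2 not · (6,2)B 2/3 satisfied · (6,3)B 1/1 satisfied

(4,3), (6,1)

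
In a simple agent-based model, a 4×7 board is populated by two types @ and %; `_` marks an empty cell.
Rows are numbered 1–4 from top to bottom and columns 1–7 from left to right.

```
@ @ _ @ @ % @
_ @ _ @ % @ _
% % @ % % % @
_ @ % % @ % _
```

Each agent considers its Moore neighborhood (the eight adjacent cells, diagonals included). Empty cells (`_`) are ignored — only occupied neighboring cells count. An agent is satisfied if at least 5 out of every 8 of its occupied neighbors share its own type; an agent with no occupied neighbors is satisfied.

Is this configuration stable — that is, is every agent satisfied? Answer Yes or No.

No

(1,1)@ 2/2 satisfied
(1,2)@ 2/2 satisfied
(1,4)@ 2/3 satisfied
(1,5)@ 3/5 not
(1,6)% 1/4 not
(1,7)@ 1/2 not
(2,2)@ 3/5 not
(2,4)@ 3/6 not
(2,5)% 4/8 not
(2,6)@ 3/7 not
(3,1)% 1/3 not
(3,2)% 2/5 not
(3,3)@ 3/7 not
(3,4)% 4/7 not
(3,5)% 5/8 satisfied
(3,6)% 3/6 not
(3,7)@ 1/3 not
(4,2)@ 1/4 not
(4,3)% 3/5 not
(4,4)% 3/5 not
(4,5)@ 0/5 not
(4,6)% 2/4 not
For instance (1,5) has only 3/5 same-type neighbors, below 5/8.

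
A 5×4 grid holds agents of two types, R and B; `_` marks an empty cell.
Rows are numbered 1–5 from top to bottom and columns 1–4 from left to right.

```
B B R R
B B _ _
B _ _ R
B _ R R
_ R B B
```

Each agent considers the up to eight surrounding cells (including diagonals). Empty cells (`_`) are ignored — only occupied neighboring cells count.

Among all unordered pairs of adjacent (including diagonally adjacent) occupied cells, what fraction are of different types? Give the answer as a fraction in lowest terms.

8/23

Scan each occupied cell's neighbors to the right and below (and the two forward diagonals) so each pair is counted once.
From row 1: 2 unlike of 8 pairs (running 2/8).
From row 2: 0 unlike of 3 pairs (running 2/11).
From row 3: 0 unlike of 3 pairs (running 2/14).
From row 4: 5 unlike of 7 pairs (running 7/21).
From row 5: 1 unlike of 2 pairs (running 8/23).
Total adjacent occupied pairs: 23; unlike-type pairs: 8.
8/23 is already in lowest terms.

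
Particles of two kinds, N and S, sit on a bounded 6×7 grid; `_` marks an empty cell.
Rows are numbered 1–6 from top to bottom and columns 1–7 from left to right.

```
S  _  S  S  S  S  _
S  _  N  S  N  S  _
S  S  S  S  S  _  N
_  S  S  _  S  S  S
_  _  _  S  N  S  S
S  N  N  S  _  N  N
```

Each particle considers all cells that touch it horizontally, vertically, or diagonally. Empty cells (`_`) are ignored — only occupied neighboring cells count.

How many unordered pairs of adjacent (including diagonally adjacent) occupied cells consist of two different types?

28

Scan each occupied cell's neighbors to the right and below (and the two forward diagonals) so each pair is counted once.
Row 1: S(1,1)–S(2,1)= S(1,3)–S(1,4)= S(1,3)–N(2,3)≠ S(1,3)–S(2,4)= S(1,4)–S(1,5)= S(1,4)–S(2,4)= S(1,4)–N(2,5)≠ S(1,4)–N(2,3)≠ S(1,5)–S(1,6)= S(1,5)–N(2,5)≠ S(1,5)–S(2,6)= S(1,5)–S(2,4)= S(1,6)–S(2,6)= S(1,6)–N(2,5)≠  → 5/14 unlike.
Row 2: S(2,1)–S(3,1)= S(2,1)–S(3,2)= N(2,3)–S(2,4)≠ N(2,3)–S(3,3)≠ N(2,3)–S(3,4)≠ N(2,3)–S(3,2)≠ S(2,4)–N(2,5)≠ S(2,4)–S(3,4)= S(2,4)–S(3,5)= S(2,4)–S(3,3)= N(2,5)–S(2,6)≠ N(2,5)–S(3,5)≠ N(2,5)–S(3,4)≠ S(2,6)–N(3,7)≠ S(2,6)–S(3,5)=  → 9/15 unlike.
Row 3: S(3,1)–S(3,2)= S(3,1)–S(4,2)= S(3,2)–S(3,3)= S(3,2)–S(4,2)= S(3,2)–S(4,3)= S(3,3)–S(3,4)= S(3,3)–S(4,3)= S(3,3)–S(4,2)= S(3,4)–S(3,5)= S(3,4)–S(4,5)= S(3,4)–S(4,3)= S(3,5)–S(4,5)= S(3,5)–S(4,6)= N(3,7)–S(4,7)≠ N(3,7)–S(4,6)≠  → 2/15 unlike.
Row 4: S(4,2)–S(4,3)= S(4,3)–S(5,4)= S(4,5)–S(4,6)= S(4,5)–N(5,5)≠ S(4,5)–S(5,6)= S(4,5)–S(5,4)= S(4,6)–S(4,7)= S(4,6)–S(5,6)= S(4,6)–S(5,7)= S(4,6)–N(5,5)≠ S(4,7)–S(5,7)= S(4,7)–S(5,6)=  → 2/12 unlike.
Row 5: S(5,4)–N(5,5)≠ S(5,4)–S(6,4)= S(5,4)–N(6,3)≠ N(5,5)–S(5,6)≠ N(5,5)–N(6,6)= N(5,5)–S(6,4)≠ S(5,6)–S(5,7)= S(5,6)–N(6,6)≠ S(5,6)–N(6,7)≠ S(5,7)–N(6,7)≠ S(5,7)–N(6,6)≠  → 8/11 unlike.
Row 6: S(6,1)–N(6,2)≠ N(6,2)–N(6,3)= N(6,3)–S(6,4)≠ N(6,6)–N(6,7)=  → 2/4 unlike.
Total adjacent occupied pairs: 71; unlike-type pairs: 28.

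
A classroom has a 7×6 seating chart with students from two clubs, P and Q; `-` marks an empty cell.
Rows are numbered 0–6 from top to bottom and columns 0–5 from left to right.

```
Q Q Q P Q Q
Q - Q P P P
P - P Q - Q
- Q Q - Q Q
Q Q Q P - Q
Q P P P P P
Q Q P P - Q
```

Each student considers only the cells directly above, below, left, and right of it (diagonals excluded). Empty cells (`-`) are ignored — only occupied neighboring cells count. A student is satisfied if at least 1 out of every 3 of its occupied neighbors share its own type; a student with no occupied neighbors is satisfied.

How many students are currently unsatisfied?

5

(0,0)Q 2/2 satisfied
(0,1)Q 2/2 satisfied
(0,2)Q 2/3 satisfied
(0,3)P 1/3 satisfied
(0,4)Q 1/3 satisfied
(0,5)Q 1/2 satisfied
(1,0)Q 1/2 satisfied
(1,2)Q 1/3 satisfied
(1,3)P 2/4 satisfied
(1,4)P 2/3 satisfied
(1,5)P 1/3 satisfied
(2,0)P 0/1 not
(2,2)P 0/3 not
(2,3)Q 0/2 not
(2,5)Q 1/2 satisfied
(3,1)Q 2/2 satisfied
(3,2)Q 2/3 satisfied
(3,4)Q 1/1 satisfied
(3,5)Q 3/3 satisfied
(4,0)Q 2/2 satisfied
(4,1)Q 3/4 satisfied
(4,2)Q 2/4 satisfied
(4,3)P 1/2 satisfied
(4,5)Q 1/2 satisfied
(5,0)Q 2/3 satisfied
(5,1)P 1/4 not
(5,2)P 3/4 satisfied
(5,3)P 4/4 satisfied
(5,4)P 2/2 satisfied
(5,5)P 1/3 satisfied
(6,0)Q 2/2 satisfied
(6,1)Q 1/3 satisfied
(6,2)P 2/3 satisfied
(6,3)P 2/2 satisfied
(6,5)Q 0/1 not
Unsatisfied: (2,0), (2,2), (2,3), (5,1), (6,5) — 5 in total.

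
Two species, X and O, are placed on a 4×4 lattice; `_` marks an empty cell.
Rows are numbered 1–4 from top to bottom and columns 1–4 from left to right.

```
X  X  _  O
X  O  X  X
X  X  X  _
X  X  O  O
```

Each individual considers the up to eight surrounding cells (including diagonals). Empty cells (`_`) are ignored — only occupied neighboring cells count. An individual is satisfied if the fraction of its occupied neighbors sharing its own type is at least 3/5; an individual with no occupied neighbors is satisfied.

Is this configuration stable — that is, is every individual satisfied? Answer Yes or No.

Row 1: (1,1)X 2/3 ✓ · (1,2)X 3/4 ✓ · (1,4)O 0/2 ✗
Row 2: (2,1)X 4/5 ✓ · (2,2)O 0/7 ✗ · (2,3)X 4/6 ✓ · (2,4)X 2/3 ✓
Row 3: (3,1)X 4/5 ✓ · (3,2)X 6/8 ✓ · (3,3)X 4/7 ✗
Row 4: (4,1)X 3/3 ✓ · (4,2)X 4/5 ✓ · (4,3)O 1/4 ✗ · (4,4)O 1/2 ✗
For instance (1,4) has only 0/2 same-type neighbors, below 3/5.

No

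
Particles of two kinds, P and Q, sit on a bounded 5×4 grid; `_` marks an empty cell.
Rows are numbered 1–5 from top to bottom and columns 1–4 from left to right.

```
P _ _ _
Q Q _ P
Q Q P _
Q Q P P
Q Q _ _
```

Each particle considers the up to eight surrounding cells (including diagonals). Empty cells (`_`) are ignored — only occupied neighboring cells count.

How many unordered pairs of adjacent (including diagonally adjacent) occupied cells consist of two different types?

Scan each occupied cell's neighbors to the right and below (and the two forward diagonals) so each pair is counted once.
From row 1: 2 unlike of 2 pairs (running 2/2).
From row 2: 1 unlike of 7 pairs (running 3/9).
From row 3: 3 unlike of 10 pairs (running 6/19).
From row 4: 2 unlike of 8 pairs (running 8/27).
From row 5: 0 unlike of 1 pairs (running 8/28).
Total adjacent occupied pairs: 28; unlike-type pairs: 8.

8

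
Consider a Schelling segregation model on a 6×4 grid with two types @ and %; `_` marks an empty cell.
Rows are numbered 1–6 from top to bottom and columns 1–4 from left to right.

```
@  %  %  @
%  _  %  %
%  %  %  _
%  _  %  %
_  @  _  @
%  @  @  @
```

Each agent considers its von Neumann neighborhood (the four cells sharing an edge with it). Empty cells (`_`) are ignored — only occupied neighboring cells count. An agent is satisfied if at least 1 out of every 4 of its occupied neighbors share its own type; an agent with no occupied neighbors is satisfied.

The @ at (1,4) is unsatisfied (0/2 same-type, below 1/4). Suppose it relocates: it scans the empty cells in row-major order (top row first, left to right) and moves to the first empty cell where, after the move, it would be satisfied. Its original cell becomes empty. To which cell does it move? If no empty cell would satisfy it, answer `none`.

(4,2)

Vacating (1,4). Empty cells in order:
  (2,2): 0/4 same-type → still unsatisfied.
  (3,4): 0/3 same-type → still unsatisfied.
  (4,2): 1/4 same-type → satisfied — stop here.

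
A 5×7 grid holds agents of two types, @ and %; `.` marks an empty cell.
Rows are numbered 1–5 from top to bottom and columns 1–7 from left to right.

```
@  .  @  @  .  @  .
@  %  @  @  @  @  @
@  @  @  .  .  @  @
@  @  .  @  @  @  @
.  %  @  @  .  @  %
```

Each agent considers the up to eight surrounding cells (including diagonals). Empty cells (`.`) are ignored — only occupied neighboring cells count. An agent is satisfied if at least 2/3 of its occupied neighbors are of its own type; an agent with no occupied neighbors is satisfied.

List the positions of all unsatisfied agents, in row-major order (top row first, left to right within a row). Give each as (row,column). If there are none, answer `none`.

Row 1: (1,1)@ 1/2 not · (1,3)@ 3/4 satisfied · (1,4)@ 4/4 satisfied · (1,6)@ 3/3 satisfied
Row 2: (2,1)@ 3/4 satisfied · (2,2)% 0/7 not · (2,3)@ 5/6 satisfied · (2,4)@ 5/5 satisfied · (2,5)@ 5/5 satisfied · (2,6)@ 5/5 satisfied · (2,7)@ 4/4 satisfied
Row 3: (3,1)@ 4/5 satisfied · (3,2)@ 6/7 satisfied · (3,3)@ 5/6 satisfied · (3,6)@ 7/7 satisfied · (3,7)@ 5/5 satisfied
Row 4: (4,1)@ 3/4 satisfied · (4,2)@ 5/6 satisfied · (4,4)@ 4/4 satisfied · (4,5)@ 5/5 satisfied · (4,6)@ 5/6 satisfied · (4,7)@ 4/5 satisfied
Row 5: (5,2)% 0/3 not · (5,3)@ 3/4 satisfied · (5,4)@ 3/3 satisfied · (5,6)@ 3/4 satisfied · (5,7)% 0/3 not

(1,1), (2,2), (5,2), (5,7)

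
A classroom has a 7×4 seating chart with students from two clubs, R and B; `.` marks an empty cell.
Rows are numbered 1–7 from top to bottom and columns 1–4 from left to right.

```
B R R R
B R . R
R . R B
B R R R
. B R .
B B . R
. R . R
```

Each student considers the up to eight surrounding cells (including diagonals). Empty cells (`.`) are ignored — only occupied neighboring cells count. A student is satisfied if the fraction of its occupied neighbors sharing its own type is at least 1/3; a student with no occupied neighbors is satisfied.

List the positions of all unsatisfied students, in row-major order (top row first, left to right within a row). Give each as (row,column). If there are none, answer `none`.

Row 1: (1,1)B 1/3 ok · (1,2)R 2/4 ok · (1,3)R 4/4 ok · (1,4)R 2/2 ok
Row 2: (2,1)B 1/4 unhappy · (2,2)R 4/6 ok · (2,4)R 3/4 ok
Row 3: (3,1)R 2/4 ok · (3,3)R 5/6 ok · (3,4)B 0/4 unhappy
Row 4: (4,1)B 1/3 ok · (4,2)R 4/6 ok · (4,3)R 4/6 ok · (4,4)R 3/4 ok
Row 5: (5,2)B 3/6 ok · (5,3)R 4/6 ok
Row 6: (6,1)B 2/3 ok · (6,2)B 2/4 ok · (6,4)R 2/2 ok
Row 7: (7,2)R 0/2 unhappy · (7,4)R 1/1 ok

(2,1), (3,4), (7,2)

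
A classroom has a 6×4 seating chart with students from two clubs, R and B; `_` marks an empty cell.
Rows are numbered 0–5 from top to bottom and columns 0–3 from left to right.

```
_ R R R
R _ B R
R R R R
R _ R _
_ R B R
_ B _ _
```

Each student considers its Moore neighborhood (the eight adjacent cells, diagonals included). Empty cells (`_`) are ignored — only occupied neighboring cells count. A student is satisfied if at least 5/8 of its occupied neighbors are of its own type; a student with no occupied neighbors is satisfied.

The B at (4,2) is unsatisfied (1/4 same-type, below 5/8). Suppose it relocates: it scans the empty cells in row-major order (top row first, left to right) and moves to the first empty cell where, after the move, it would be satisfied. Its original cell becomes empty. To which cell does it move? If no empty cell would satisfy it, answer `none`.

none

Vacating (4,2). Empty cells in order:
  (0,0): 0/2 same-type → still unsatisfied.
  (1,1): 1/7 same-type → still unsatisfied.
  (3,1): 0/6 same-type → still unsatisfied.
  (3,3): 0/4 same-type → still unsatisfied.
  (4,0): 1/3 same-type → still unsatisfied.
  (5,0): 1/2 same-type → still unsatisfied.
  (5,2): 1/3 same-type → still unsatisfied.
  (5,3): 0/1 same-type → still unsatisfied.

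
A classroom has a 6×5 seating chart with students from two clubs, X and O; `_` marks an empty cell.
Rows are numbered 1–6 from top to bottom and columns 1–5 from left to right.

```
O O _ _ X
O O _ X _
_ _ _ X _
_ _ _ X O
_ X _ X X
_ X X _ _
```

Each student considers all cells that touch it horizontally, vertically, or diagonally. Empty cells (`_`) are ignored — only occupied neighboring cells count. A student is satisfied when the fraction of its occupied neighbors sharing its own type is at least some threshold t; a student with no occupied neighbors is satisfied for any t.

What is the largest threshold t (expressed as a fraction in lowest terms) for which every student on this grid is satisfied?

(1,1)O 3/3
(1,2)O 3/3
(1,5)X 1/1
(2,1)O 3/3
(2,2)O 3/3
(2,4)X 2/2
(3,4)X 2/3
(4,4)X 3/4
(4,5)O 0/4
(5,2)X 2/2
(5,4)X 3/4
(5,5)X 2/3
(6,2)X 2/2
(6,3)X 3/3
The smallest same-type fraction is 0/4 at (4,5), which reduces to 0/1. Any threshold above that leaves this student unsatisfied.

0/1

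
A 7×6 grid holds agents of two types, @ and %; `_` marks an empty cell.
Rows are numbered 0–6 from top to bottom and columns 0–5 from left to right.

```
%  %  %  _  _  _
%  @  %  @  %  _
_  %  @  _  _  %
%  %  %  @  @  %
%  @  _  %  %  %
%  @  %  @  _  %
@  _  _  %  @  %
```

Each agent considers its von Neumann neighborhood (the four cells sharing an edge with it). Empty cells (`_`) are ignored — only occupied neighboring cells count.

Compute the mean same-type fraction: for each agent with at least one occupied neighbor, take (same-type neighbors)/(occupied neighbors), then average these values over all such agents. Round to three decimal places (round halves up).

Row 0: (0,0)% 2/2 · (0,1)% 2/3 · (0,2)% 2/2
Row 1: (1,0)% 1/2 · (1,1)@ 0/4 · (1,2)% 1/4 · (1,3)@ 0/2 · (1,4)% 0/1
Row 2: (2,1)% 1/3 · (2,2)@ 0/3 · (2,5)% 1/1
Row 3: (3,0)% 2/2 · (3,1)% 3/4 · (3,2)% 1/3 · (3,3)@ 1/3 · (3,4)@ 1/3 · (3,5)% 2/3
Row 4: (4,0)% 2/3 · (4,1)@ 1/3 · (4,3)% 1/3 · (4,4)% 2/3 · (4,5)% 3/3
Row 5: (5,0)% 1/3 · (5,1)@ 1/3 · (5,2)% 0/2 · (5,3)@ 0/3 · (5,5)% 2/2
Row 6: (6,0)@ 0/1 · (6,3)% 0/2 · (6,4)@ 0/2 · (6,5)% 1/2
Sum over 31 agents: 2/2 + 2/3 + 2/2 + 1/2 + 0/4 + 1/4 + 0/2 + 0/1 + 1/3 + 0/3 + 1/1 + 2/2 + 3/4 + 1/3 + 1/3 + 1/3 + 2/3 + 2/3 + 1/3 + 1/3 + 2/3 + 3/3 + 1/3 + 1/3 + 0/2 + 0/3 + 2/2 + 0/1 + 0/2 + 0/2 + 1/2 = 40/3; mean = 40/3 ÷ 31 = 40/93 = 0.430107… → 0.430.

0.430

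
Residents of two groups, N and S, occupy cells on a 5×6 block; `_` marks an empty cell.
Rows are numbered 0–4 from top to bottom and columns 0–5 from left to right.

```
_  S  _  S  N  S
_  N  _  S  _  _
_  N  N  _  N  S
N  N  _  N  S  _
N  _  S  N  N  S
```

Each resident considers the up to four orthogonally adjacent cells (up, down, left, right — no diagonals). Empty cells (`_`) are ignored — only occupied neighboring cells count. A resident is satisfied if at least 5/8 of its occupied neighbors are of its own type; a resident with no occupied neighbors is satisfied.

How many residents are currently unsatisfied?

(0,1)S 0/1 ✗
(0,3)S 1/2 ✗
(0,4)N 0/2 ✗
(0,5)S 0/1 ✗
(1,1)N 1/2 ✗
(1,3)S 1/1 ✓
(2,1)N 3/3 ✓
(2,2)N 1/1 ✓
(2,4)N 0/2 ✗
(2,5)S 0/1 ✗
(3,0)N 2/2 ✓
(3,1)N 2/2 ✓
(3,3)N 1/2 ✗
(3,4)S 0/3 ✗
(4,0)N 1/1 ✓
(4,2)S 0/1 ✗
(4,3)N 2/3 ✓
(4,4)N 1/3 ✗
(4,5)S 0/1 ✗
Unsatisfied: (0,1), (0,3), (0,4), (0,5), (1,1), (2,4), (2,5), (3,3), (3,4), (4,2), (4,4), (4,5) — 12 in total.

12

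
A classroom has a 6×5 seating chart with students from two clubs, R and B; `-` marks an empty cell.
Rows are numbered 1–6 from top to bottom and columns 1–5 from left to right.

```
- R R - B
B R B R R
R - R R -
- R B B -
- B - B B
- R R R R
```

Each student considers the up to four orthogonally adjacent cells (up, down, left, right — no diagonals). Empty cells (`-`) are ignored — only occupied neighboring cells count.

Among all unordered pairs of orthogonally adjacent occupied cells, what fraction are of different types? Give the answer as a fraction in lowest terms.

14/25

Scan each occupied cell's neighbors to the right and below so each pair is counted once.
Row 1: R(1,2)–R(1,3)= R(1,2)–R(2,2)= R(1,3)–B(2,3)≠ B(1,5)–R(2,5)≠  → 2/4 unlike.
Row 2: B(2,1)–R(2,2)≠ B(2,1)–R(3,1)≠ R(2,2)–B(2,3)≠ B(2,3)–R(2,4)≠ B(2,3)–R(3,3)≠ R(2,4)–R(2,5)= R(2,4)–R(3,4)=  → 5/7 unlike.
Row 3: R(3,3)–R(3,4)= R(3,3)–B(4,3)≠ R(3,4)–B(4,4)≠  → 2/3 unlike.
Row 4: R(4,2)–B(4,3)≠ R(4,2)–B(5,2)≠ B(4,3)–B(4,4)= B(4,4)–B(5,4)=  → 2/4 unlike.
Row 5: B(5,2)–R(6,2)≠ B(5,4)–B(5,5)= B(5,4)–R(6,4)≠ B(5,5)–R(6,5)≠  → 3/4 unlike.
Row 6: R(6,2)–R(6,3)= R(6,3)–R(6,4)= R(6,4)–R(6,5)=  → 0/3 unlike.
Total adjacent occupied pairs: 25; unlike-type pairs: 14.
14/25 is already in lowest terms.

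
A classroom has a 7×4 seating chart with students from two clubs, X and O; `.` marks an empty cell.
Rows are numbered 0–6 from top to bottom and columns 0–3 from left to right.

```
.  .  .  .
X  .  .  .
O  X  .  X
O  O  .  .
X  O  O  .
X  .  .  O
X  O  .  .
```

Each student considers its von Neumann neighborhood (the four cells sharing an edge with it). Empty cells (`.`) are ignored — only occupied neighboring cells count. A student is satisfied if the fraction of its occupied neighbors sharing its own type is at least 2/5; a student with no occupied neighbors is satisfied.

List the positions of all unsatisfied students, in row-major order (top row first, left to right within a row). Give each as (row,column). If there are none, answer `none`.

Row 1: (1,0)X 0/1 unhappy
Row 2: (2,0)O 1/3 unhappy · (2,1)X 0/2 unhappy · (2,3)X 0/0 ok
Row 3: (3,0)O 2/3 ok · (3,1)O 2/3 ok
Row 4: (4,0)X 1/3 unhappy · (4,1)O 2/3 ok · (4,2)O 1/1 ok
Row 5: (5,0)X 2/2 ok · (5,3)O 0/0 ok
Row 6: (6,0)X 1/2 ok · (6,1)O 0/1 unhappy

(1,0), (2,0), (2,1), (4,0), (6,1)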